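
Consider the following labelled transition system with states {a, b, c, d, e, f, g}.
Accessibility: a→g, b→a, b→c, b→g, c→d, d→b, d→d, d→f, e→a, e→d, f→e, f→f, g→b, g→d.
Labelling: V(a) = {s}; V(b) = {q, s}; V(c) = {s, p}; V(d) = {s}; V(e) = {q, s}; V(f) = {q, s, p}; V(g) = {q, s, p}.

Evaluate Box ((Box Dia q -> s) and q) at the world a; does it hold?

Yes

At a: Box ((Box Dia q -> s) and q) requires (Box Dia q -> s) and q at every successor {g}.
    At g: Box Dia q -> s is true, q is true, so (Box Dia q -> s) and q is true.
      At g: Box Dia q is true, s is true, so Box Dia q -> s is true.
So Box ((Box Dia q -> s) and q) is true at a.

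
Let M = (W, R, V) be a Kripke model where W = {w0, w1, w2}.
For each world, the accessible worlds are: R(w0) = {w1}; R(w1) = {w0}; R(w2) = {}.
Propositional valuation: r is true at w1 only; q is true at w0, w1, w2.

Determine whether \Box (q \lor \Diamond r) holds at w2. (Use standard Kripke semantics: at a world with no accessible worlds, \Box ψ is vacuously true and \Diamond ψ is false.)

Recall that \Box ψ holds at a world iff ψ holds at every accessible world, and \Diamond ψ holds iff ψ holds at some accessible world.
At w2: no accessible worlds, so \Box (q \lor \Diamond r) holds vacuously.

Yes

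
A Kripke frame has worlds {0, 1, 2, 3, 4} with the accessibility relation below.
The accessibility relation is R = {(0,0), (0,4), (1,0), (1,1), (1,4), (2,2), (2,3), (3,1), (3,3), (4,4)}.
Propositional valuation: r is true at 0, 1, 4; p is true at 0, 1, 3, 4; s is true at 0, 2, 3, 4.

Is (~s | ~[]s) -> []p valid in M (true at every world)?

Let φ = (~s | ~[]s) -> []p. Evaluate φ at each world:
  0 (successors {0, 4}): φ is true.
  1 (successors {0, 1, 4}): φ is true.
  2 (successors {2, 3}): φ is true.
  3 (successors {1, 3}): φ is true.
  4 (successors {4}): φ is true.
For instance, at 1:
  At 1: ~s | ~[]s is true, []p is true, so (~s | ~[]s) -> []p is true.
    At 1: ~s is true, ~[]s is true, so ~s | ~[]s is true.
      At 1: []s is false, so ~[]s is true.
    At 1: []p requires p at every successor {0, 1, 4}.
      At 0: p is true.
      At 1: p is true.
      At 4: p is true.
    So []p is true at 1.

Yes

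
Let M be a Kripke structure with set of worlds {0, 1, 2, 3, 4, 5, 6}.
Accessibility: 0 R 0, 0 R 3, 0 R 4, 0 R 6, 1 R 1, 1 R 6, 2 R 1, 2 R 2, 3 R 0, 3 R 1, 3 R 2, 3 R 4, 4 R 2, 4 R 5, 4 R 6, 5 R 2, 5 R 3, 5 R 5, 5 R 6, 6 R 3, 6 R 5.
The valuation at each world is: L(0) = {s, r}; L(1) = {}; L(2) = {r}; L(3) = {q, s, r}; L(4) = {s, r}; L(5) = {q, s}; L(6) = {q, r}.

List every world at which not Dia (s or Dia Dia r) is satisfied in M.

Recall that Dia ψ holds at a world iff ψ holds at some accessible world.
Let φ = not Dia (s or Dia Dia r). Evaluate φ at each world:
  0 (successors {0, 3, 4, 6}): φ is false.
  1 (successors {1, 6}): φ is false.
  2 (successors {1, 2}): φ is false.
  3 (successors {0, 1, 2, 4}): φ is false.
  4 (successors {2, 5, 6}): φ is false.
  5 (successors {2, 3, 5, 6}): φ is false.
  6 (successors {3, 5}): φ is false.
For instance, at 2:
  At 2: Dia (s or Dia Dia r) is true, so not Dia (s or Dia Dia r) is false.
    At 2: Dia (s or Dia Dia r) requires s or Dia Dia r at some successor in {1, 2}.
      s or Dia Dia r holds at 1, so Dia (s or Dia Dia r) is true at 2.
Satisfying worlds: none.

none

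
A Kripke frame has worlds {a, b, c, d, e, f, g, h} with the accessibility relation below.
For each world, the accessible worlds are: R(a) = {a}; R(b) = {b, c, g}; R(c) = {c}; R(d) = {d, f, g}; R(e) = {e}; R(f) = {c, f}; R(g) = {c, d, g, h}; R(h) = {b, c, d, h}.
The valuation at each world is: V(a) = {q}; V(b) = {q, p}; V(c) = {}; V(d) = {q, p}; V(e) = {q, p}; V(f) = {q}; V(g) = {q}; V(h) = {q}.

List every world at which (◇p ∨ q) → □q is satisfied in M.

a, c, d, e

Let φ = (◇p ∨ q) → □q. Evaluate φ at each world:
  a (successors {a}): φ is true.
  b (successors {b, c, g}): φ is false.
  c (successors {c}): φ is true.
  d (successors {d, f, g}): φ is true.
  e (successors {e}): φ is true.
  f (successors {c, f}): φ is false.
  g (successors {c, d, g, h}): φ is false.
  h (successors {b, c, d, h}): φ is false.
For instance, at c:
  At c: ◇p ∨ q is false, □q is false, so (◇p ∨ q) → □q is true.
    At c: ◇p is false, q is false, so ◇p ∨ q is false.
      At c: ◇p requires p at some successor in {c}.
        At c: p is false.
      So ◇p is false at c.
    At c: □q requires q at every successor {c}.
      q fails at c, so □q is false at c.
Satisfying worlds: {a, c, d, e}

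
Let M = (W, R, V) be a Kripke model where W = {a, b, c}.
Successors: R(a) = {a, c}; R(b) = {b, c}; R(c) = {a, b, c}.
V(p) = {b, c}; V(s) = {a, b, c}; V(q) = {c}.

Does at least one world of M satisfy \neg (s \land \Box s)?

No

Let φ = \neg (s \land \Box s). Evaluate φ at each world:
  a (successors {a, c}): φ is false.
  b (successors {b, c}): φ is false.
  c (successors {a, b, c}): φ is false.
For instance, at c:
  At c: s \land \Box s is true, so \neg (s \land \Box s) is false.
    At c: s is true, \Box s is true, so s \land \Box s is true.
      At c: \Box s requires s at every successor {a, b, c}.
        At a: s is true.
        At b: s is true.
        At c: s is true.
      So \Box s is true at c.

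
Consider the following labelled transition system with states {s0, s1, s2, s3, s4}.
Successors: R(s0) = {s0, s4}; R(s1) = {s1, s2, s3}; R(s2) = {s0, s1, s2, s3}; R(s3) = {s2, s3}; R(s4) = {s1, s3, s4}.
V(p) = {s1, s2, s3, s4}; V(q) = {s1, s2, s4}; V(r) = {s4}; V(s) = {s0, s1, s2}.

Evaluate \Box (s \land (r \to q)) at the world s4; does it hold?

No

At s4: \Box (s \land (r \to q)) requires s \land (r \to q) at every successor {s1, s3, s4}.
  s \land (r \to q) fails at s3, so \Box (s \land (r \to q)) is false at s4.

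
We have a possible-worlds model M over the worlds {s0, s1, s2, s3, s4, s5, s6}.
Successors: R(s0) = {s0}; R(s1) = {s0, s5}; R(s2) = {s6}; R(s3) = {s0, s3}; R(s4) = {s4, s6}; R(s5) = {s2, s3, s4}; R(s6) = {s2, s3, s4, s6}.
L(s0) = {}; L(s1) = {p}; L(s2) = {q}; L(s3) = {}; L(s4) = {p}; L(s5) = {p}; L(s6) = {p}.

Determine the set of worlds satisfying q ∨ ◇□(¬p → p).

s2, s4, s5, s6

Let φ = q ∨ ◇□(¬p → p). Evaluate φ at each world:
  s0 (successors {s0}): φ is false.
  s1 (successors {s0, s5}): φ is false.
  s2 (successors {s6}): φ is true.
  s3 (successors {s0, s3}): φ is false.
  s4 (successors {s4, s6}): φ is true.
  s5 (successors {s2, s3, s4}): φ is true.
  s6 (successors {s2, s3, s4, s6}): φ is true.
For instance, at s3:
  At s3: q is false, ◇□(¬p → p) is false, so q ∨ ◇□(¬p → p) is false.
    At s3: ◇□(¬p → p) requires □(¬p → p) at some successor in {s0, s3}.
      At s0: □(¬p → p) is false.
      At s3: □(¬p → p) is false.
    So ◇□(¬p → p) is false at s3.
Satisfying worlds: {s2, s4, s5, s6}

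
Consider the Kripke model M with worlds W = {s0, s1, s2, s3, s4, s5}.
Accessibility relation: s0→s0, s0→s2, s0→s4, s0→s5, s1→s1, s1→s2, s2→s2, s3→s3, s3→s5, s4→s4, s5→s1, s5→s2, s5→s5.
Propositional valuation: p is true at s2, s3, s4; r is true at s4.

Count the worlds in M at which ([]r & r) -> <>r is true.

Let φ = ([]r & r) -> <>r. Evaluate φ at each world:
  s0 (successors {s0, s2, s4, s5}): φ is true.
  s1 (successors {s1, s2}): φ is true.
  s2 (successors {s2}): φ is true.
  s3 (successors {s3, s5}): φ is true.
  s4 (successors {s4}): φ is true.
  s5 (successors {s1, s2, s5}): φ is true.
For instance, at s0:
  At s0: []r & r is false, <>r is true, so ([]r & r) -> <>r is true.
    At s0: []r is false, r is false, so []r & r is false.
      At s0: []r requires r at every successor {s0, s2, s4, s5}.
        r fails at s0, so []r is false at s0.
    At s0: <>r requires r at some successor in {s0, s2, s4, s5}.
      r holds at s4, so <>r is true at s0.
Satisfying worlds: {s0, s1, s2, s3, s4, s5}

6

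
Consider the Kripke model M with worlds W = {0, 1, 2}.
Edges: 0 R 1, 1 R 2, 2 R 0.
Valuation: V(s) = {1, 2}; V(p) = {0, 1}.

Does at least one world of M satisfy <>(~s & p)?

Let φ = <>(~s & p). Evaluate φ at each world:
  0 (successors {1}): φ is false.
  1 (successors {2}): φ is false.
  2 (successors {0}): φ is true.
Detail at 2 (witness):
  At 2: <>(~s & p) requires ~s & p at some successor in {0}.
    ~s & p holds at 0, so <>(~s & p) is true at 2.

Yes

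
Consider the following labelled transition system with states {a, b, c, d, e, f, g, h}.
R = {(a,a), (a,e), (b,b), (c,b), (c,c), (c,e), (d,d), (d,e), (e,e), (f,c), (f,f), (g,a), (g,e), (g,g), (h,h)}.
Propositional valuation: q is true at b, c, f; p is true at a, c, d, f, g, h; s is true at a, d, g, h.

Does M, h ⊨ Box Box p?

Recall that Box ψ holds at a world iff ψ holds at every accessible world, and Dia ψ holds iff ψ holds at some accessible world.
At h: Box Box p requires Box p at every successor {h}.
    At h: Box p requires p at every successor {h}.
      At h: p is true.
    So Box p is true at h.
So Box Box p is true at h.

Yes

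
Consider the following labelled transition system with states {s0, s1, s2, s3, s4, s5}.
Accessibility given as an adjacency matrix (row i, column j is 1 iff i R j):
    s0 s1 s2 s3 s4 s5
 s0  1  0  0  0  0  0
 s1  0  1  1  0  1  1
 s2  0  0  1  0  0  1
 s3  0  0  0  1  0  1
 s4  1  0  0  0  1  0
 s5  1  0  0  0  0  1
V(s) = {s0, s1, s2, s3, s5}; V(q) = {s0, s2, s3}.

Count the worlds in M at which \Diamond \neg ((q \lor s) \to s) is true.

0

Let φ = \Diamond \neg ((q \lor s) \to s). Evaluate φ at each world:
  s0 (successors {s0}): φ is false.
  s1 (successors {s1, s2, s4, s5}): φ is false.
  s2 (successors {s2, s5}): φ is false.
  s3 (successors {s3, s5}): φ is false.
  s4 (successors {s0, s4}): φ is false.
  s5 (successors {s0, s5}): φ is false.
For instance, at s4:
  At s4: \Diamond \neg ((q \lor s) \to s) requires \neg ((q \lor s) \to s) at some successor in {s0, s4}.
    At s0: \neg ((q \lor s) \to s) is false.
    At s4: \neg ((q \lor s) \to s) is false.
  So \Diamond \neg ((q \lor s) \to s) is false at s4.
Satisfying worlds: none.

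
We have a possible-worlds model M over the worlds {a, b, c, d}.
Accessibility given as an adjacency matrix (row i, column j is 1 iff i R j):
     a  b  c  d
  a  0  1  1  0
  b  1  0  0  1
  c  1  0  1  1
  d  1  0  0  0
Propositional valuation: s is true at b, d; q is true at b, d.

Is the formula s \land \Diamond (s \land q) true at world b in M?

At b: s is true, \Diamond (s \land q) is true, so s \land \Diamond (s \land q) is true.
  At b: \Diamond (s \land q) requires s \land q at some successor in {a, d}.
    s \land q holds at d, so \Diamond (s \land q) is true at b.

Yes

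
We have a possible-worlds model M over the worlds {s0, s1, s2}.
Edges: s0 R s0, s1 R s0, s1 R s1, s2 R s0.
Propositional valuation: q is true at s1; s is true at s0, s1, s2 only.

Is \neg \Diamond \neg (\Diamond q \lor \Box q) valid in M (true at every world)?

Recall that \Box ψ holds at a world iff ψ holds at every accessible world, and \Diamond ψ holds iff ψ holds at some accessible world.
Let φ = \neg \Diamond \neg (\Diamond q \lor \Box q). Evaluate φ at each world:
  s0 (successors {s0}): φ is false.
  s1 (successors {s0, s1}): φ is false.
  s2 (successors {s0}): φ is false.
Detail at s0 (counterexample):
  At s0: \Diamond \neg (\Diamond q \lor \Box q) is true, so \neg \Diamond \neg (\Diamond q \lor \Box q) is false.
    At s0: \Diamond \neg (\Diamond q \lor \Box q) requires \neg (\Diamond q \lor \Box q) at some successor in {s0}.
      \neg (\Diamond q \lor \Box q) holds at s0, so \Diamond \neg (\Diamond q \lor \Box q) is true at s0.

No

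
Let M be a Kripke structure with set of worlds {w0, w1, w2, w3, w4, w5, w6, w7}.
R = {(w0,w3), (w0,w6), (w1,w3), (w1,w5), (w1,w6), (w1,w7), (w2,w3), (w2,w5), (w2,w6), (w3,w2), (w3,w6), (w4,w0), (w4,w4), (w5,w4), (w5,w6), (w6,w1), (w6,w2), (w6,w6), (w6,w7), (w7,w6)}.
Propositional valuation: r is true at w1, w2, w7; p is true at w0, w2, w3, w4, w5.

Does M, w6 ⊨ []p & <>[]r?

No

At w6: []p is false, <>[]r is false, so []p & <>[]r is false.
  At w6: []p requires p at every successor {w1, w2, w6, w7}.
    p fails at w1, so []p is false at w6.
  At w6: <>[]r requires []r at some successor in {w1, w2, w6, w7}.
    At w1: []r is false.
    At w2: []r is false.
    At w6: []r is false.
    At w7: []r is false.
  So <>[]r is false at w6.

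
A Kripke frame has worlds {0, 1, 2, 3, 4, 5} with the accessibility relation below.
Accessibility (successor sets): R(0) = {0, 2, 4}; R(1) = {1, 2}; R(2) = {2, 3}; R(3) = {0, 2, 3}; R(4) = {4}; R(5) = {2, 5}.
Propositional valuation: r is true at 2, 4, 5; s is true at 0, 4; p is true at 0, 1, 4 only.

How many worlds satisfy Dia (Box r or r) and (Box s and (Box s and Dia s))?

1

Let φ = Dia (Box r or r) and (Box s and (Box s and Dia s)). Evaluate φ at each world:
  0 (successors {0, 2, 4}): φ is false.
  1 (successors {1, 2}): φ is false.
  2 (successors {2, 3}): φ is false.
  3 (successors {0, 2, 3}): φ is false.
  4 (successors {4}): φ is true.
  5 (successors {2, 5}): φ is false.
For instance, at 5:
  At 5: Dia (Box r or r) is true, Box s and (Box s and Dia s) is false, so Dia (Box r or r) and (Box s and (Box s and Dia s)) is false.
    At 5: Dia (Box r or r) requires Box r or r at some successor in {2, 5}.
      Box r or r holds at 2, so Dia (Box r or r) is true at 5.
    At 5: Box s is false, Box s and Dia s is false, so Box s and (Box s and Dia s) is false.
      At 5: Box s requires s at every successor {2, 5}.
        s fails at 2, so Box s is false at 5.
      At 5: Box s is false, Dia s is false, so Box s and Dia s is false.
Satisfying worlds: {4}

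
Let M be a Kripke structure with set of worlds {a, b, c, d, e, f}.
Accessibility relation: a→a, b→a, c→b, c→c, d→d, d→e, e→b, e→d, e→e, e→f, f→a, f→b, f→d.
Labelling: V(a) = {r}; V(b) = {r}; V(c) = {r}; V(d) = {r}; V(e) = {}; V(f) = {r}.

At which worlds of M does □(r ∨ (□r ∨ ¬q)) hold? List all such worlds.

Recall that □ψ holds at a world iff ψ holds at every accessible world, and ◇ψ holds iff ψ holds at some accessible world.
Let φ = □(r ∨ (□r ∨ ¬q)). Evaluate φ at each world:
  a (successors {a}): φ is true.
  b (successors {a}): φ is true.
  c (successors {b, c}): φ is true.
  d (successors {d, e}): φ is true.
  e (successors {b, d, e, f}): φ is true.
  f (successors {a, b, d}): φ is true.
For instance, at a:
  At a: □(r ∨ (□r ∨ ¬q)) requires r ∨ (□r ∨ ¬q) at every successor {a}.
      At a: r is true, □r ∨ ¬q is true, so r ∨ (□r ∨ ¬q) is true.
  So □(r ∨ (□r ∨ ¬q)) is true at a.
Satisfying worlds: {a, b, c, d, e, f}

a, b, c, d, e, f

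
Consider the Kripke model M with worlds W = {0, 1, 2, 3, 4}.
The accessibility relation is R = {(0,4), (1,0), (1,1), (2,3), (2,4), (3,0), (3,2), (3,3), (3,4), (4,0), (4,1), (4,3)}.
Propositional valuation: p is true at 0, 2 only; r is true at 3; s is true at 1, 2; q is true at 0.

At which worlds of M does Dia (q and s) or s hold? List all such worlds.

1, 2

Recall that Dia ψ holds at a world iff ψ holds at some accessible world.
Let φ = Dia (q and s) or s. Evaluate φ at each world:
  0 (successors {4}): φ is false.
  1 (successors {0, 1}): φ is true.
  2 (successors {3, 4}): φ is true.
  3 (successors {0, 2, 3, 4}): φ is false.
  4 (successors {0, 1, 3}): φ is false.
For instance, at 2:
  At 2: Dia (q and s) is false, s is true, so Dia (q and s) or s is true.
    At 2: Dia (q and s) requires q and s at some successor in {3, 4}.
      At 3: q and s is false.
      At 4: q and s is false.
    So Dia (q and s) is false at 2.
Satisfying worlds: {1, 2}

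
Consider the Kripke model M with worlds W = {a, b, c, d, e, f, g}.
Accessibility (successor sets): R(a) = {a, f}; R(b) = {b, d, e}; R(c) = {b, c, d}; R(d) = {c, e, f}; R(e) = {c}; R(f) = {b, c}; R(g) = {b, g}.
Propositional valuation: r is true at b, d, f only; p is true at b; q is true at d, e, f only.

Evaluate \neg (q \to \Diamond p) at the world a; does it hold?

Recall that \Diamond ψ holds at a world iff ψ holds at some accessible world.
At a: q \to \Diamond p is true, so \neg (q \to \Diamond p) is false.
  At a: q is false, \Diamond p is false, so q \to \Diamond p is true.
    At a: \Diamond p requires p at some successor in {a, f}.
      At a: p is false.
      At f: p is false.
    So \Diamond p is false at a.

No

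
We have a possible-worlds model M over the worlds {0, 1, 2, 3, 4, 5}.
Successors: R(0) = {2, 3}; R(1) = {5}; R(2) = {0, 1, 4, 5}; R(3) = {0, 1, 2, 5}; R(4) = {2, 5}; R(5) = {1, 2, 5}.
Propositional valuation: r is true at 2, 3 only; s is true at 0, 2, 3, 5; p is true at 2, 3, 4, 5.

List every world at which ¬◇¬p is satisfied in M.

0, 1, 4

Let φ = ¬◇¬p. Evaluate φ at each world:
  0 (successors {2, 3}): φ is true.
  1 (successors {5}): φ is true.
  2 (successors {0, 1, 4, 5}): φ is false.
  3 (successors {0, 1, 2, 5}): φ is false.
  4 (successors {2, 5}): φ is true.
  5 (successors {1, 2, 5}): φ is false.
For instance, at 5:
  At 5: ◇¬p is true, so ¬◇¬p is false.
    At 5: ◇¬p requires ¬p at some successor in {1, 2, 5}.
      ¬p holds at 1, so ◇¬p is true at 5.
Satisfying worlds: {0, 1, 4}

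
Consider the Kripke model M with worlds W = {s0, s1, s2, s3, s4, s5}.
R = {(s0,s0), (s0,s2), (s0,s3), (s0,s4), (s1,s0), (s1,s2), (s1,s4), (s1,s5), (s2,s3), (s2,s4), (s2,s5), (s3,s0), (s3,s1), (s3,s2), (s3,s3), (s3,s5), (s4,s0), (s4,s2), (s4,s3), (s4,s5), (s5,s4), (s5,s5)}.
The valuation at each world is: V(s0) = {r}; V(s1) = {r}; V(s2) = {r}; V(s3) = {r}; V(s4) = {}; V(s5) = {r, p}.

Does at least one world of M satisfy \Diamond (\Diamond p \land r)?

Let φ = \Diamond (\Diamond p \land r). Evaluate φ at each world:
  s0 (successors {s0, s2, s3, s4}): φ is true.
  s1 (successors {s0, s2, s4, s5}): φ is true.
  s2 (successors {s3, s4, s5}): φ is true.
  s3 (successors {s0, s1, s2, s3, s5}): φ is true.
  s4 (successors {s0, s2, s3, s5}): φ is true.
  s5 (successors {s4, s5}): φ is true.
Detail at s0 (witness):
  At s0: \Diamond (\Diamond p \land r) requires \Diamond p \land r at some successor in {s0, s2, s3, s4}.
    \Diamond p \land r holds at s2, so \Diamond (\Diamond p \land r) is true at s0.
      At s2: \Diamond p is true, r is true, so \Diamond p \land r is true.

Yes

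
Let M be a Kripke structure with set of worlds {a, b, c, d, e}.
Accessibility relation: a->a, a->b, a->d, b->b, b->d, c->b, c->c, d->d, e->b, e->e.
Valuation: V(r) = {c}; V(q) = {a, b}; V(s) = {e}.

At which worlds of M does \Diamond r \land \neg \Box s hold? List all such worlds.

Let φ = \Diamond r \land \neg \Box s. Evaluate φ at each world:
  a (successors {a, b, d}): φ is false.
  b (successors {b, d}): φ is false.
  c (successors {b, c}): φ is true.
  d (successors {d}): φ is false.
  e (successors {b, e}): φ is false.
For instance, at b:
  At b: \Diamond r is false, \neg \Box s is true, so \Diamond r \land \neg \Box s is false.
    At b: \Diamond r requires r at some successor in {b, d}.
      At b: r is false.
      At d: r is false.
    So \Diamond r is false at b.
    At b: \Box s is false, so \neg \Box s is true.
      At b: \Box s requires s at every successor {b, d}.
        s fails at b, so \Box s is false at b.
Satisfying worlds: {c}

c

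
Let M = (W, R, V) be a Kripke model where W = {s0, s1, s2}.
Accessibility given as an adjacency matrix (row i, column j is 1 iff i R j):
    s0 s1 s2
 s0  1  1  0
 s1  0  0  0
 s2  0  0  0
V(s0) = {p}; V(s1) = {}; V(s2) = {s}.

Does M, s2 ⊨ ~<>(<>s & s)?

At s2: <>(<>s & s) is false, so ~<>(<>s & s) is true.
  At s2: no accessible worlds, so <>(<>s & s) is false.

Yes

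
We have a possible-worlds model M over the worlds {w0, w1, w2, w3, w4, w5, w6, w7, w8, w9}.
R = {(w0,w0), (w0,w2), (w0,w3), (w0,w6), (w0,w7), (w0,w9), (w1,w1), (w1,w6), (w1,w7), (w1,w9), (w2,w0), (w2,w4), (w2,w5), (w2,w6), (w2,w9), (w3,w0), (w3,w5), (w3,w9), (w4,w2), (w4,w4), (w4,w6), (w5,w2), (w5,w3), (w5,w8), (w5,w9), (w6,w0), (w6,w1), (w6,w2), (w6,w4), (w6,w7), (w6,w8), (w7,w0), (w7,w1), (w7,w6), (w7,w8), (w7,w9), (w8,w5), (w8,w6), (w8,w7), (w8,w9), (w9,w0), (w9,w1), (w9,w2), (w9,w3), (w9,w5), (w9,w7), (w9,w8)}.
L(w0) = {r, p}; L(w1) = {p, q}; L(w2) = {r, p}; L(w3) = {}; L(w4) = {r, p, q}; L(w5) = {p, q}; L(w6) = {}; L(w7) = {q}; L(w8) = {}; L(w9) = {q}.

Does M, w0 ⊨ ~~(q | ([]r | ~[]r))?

At w0: ~(q | ([]r | ~[]r)) is false, so ~~(q | ([]r | ~[]r)) is true.
  At w0: q | ([]r | ~[]r) is true, so ~(q | ([]r | ~[]r)) is false.
    At w0: q is false, []r | ~[]r is true, so q | ([]r | ~[]r) is true.
      At w0: []r is false, ~[]r is true, so []r | ~[]r is true.

Yes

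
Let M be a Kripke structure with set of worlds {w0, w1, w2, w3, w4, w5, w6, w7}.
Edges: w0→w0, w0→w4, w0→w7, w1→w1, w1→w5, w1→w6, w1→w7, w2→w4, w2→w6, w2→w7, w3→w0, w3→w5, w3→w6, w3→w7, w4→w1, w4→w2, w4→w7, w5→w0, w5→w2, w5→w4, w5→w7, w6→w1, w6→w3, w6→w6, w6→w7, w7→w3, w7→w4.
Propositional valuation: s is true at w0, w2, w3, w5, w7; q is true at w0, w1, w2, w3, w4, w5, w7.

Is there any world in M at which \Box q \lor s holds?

Let φ = \Box q \lor s. Evaluate φ at each world:
  w0 (successors {w0, w4, w7}): φ is true.
  w1 (successors {w1, w5, w6, w7}): φ is false.
  w2 (successors {w4, w6, w7}): φ is true.
  w3 (successors {w0, w5, w6, w7}): φ is true.
  w4 (successors {w1, w2, w7}): φ is true.
  w5 (successors {w0, w2, w4, w7}): φ is true.
  w6 (successors {w1, w3, w6, w7}): φ is false.
  w7 (successors {w3, w4}): φ is true.
Detail at w0 (witness):
  At w0: \Box q is true, s is true, so \Box q \lor s is true.
    At w0: \Box q requires q at every successor {w0, w4, w7}.
      At w0: q is true.
      At w4: q is true.
      At w7: q is true.
    So \Box q is true at w0.

Yes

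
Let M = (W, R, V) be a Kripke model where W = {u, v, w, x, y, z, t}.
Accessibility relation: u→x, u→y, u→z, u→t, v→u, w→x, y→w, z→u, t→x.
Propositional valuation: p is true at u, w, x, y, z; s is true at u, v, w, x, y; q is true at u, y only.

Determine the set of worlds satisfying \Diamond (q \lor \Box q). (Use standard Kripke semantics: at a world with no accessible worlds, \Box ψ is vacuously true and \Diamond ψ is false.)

Let φ = \Diamond (q \lor \Box q). Evaluate φ at each world:
  u (successors {x, y, z, t}): φ is true.
  v (successors {u}): φ is true.
  w (successors {x}): φ is true.
  x (successors ∅): φ is false.
  y (successors {w}): φ is false.
  z (successors {u}): φ is true.
  t (successors {x}): φ is true.
For instance, at y:
  At y: \Diamond (q \lor \Box q) requires q \lor \Box q at some successor in {w}.
    At w: q \lor \Box q is false.
  So \Diamond (q \lor \Box q) is false at y.
Satisfying worlds: {u, v, w, z, t}

u, v, w, z, t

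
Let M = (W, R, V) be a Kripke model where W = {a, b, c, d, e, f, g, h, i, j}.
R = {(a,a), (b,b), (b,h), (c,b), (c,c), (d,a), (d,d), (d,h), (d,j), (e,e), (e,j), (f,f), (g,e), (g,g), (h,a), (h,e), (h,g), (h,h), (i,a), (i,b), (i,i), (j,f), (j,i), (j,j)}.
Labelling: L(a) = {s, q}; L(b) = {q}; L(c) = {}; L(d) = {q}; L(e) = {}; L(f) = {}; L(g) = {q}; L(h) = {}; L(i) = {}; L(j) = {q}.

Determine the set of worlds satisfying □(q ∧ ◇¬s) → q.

a, b, c, d, e, f, g, h, i, j

Let φ = □(q ∧ ◇¬s) → q. Evaluate φ at each world:
  a (successors {a}): φ is true.
  b (successors {b, h}): φ is true.
  c (successors {b, c}): φ is true.
  d (successors {a, d, h, j}): φ is true.
  e (successors {e, j}): φ is true.
  f (successors {f}): φ is true.
  g (successors {e, g}): φ is true.
  h (successors {a, e, g, h}): φ is true.
  i (successors {a, b, i}): φ is true.
  j (successors {f, i, j}): φ is true.
For instance, at j:
  At j: □(q ∧ ◇¬s) is false, q is true, so □(q ∧ ◇¬s) → q is true.
    At j: □(q ∧ ◇¬s) requires q ∧ ◇¬s at every successor {f, i, j}.
      q ∧ ◇¬s fails at f, so □(q ∧ ◇¬s) is false at j.
Satisfying worlds: {a, b, c, d, e, f, g, h, i, j}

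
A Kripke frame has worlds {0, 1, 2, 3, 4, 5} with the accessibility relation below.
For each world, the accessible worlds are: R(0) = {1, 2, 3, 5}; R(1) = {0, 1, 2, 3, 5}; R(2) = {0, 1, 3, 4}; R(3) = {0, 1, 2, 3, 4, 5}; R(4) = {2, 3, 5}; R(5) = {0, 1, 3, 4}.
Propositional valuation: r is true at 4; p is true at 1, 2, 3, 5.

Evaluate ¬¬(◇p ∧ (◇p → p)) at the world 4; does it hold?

No

Recall that ◇ψ holds at a world iff ψ holds at some accessible world.
At 4: ¬(◇p ∧ (◇p → p)) is true, so ¬¬(◇p ∧ (◇p → p)) is false.
  At 4: ◇p ∧ (◇p → p) is false, so ¬(◇p ∧ (◇p → p)) is true.
    At 4: ◇p is true, ◇p → p is false, so ◇p ∧ (◇p → p) is false.
      At 4: ◇p requires p at some successor in {2, 3, 5}.
        p holds at 2, so ◇p is true at 4.
      At 4: ◇p is true, p is false, so ◇p → p is false.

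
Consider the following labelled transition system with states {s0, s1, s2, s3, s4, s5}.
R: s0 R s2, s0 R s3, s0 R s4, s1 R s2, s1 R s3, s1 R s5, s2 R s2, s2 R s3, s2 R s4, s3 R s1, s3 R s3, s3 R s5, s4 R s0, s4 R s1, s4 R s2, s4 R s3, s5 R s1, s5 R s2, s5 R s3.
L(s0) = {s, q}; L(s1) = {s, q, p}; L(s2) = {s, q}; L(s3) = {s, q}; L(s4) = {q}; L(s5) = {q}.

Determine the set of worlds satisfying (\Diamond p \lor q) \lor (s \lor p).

Let φ = (\Diamond p \lor q) \lor (s \lor p). Evaluate φ at each world:
  s0 (successors {s2, s3, s4}): φ is true.
  s1 (successors {s2, s3, s5}): φ is true.
  s2 (successors {s2, s3, s4}): φ is true.
  s3 (successors {s1, s3, s5}): φ is true.
  s4 (successors {s0, s1, s2, s3}): φ is true.
  s5 (successors {s1, s2, s3}): φ is true.
For instance, at s4:
  At s4: \Diamond p \lor q is true, s \lor p is false, so (\Diamond p \lor q) \lor (s \lor p) is true.
    At s4: \Diamond p is true, q is true, so \Diamond p \lor q is true.
      At s4: \Diamond p requires p at some successor in {s0, s1, s2, s3}.
        p holds at s1, so \Diamond p is true at s4.
Satisfying worlds: {s0, s1, s2, s3, s4, s5}

s0, s1, s2, s3, s4, s5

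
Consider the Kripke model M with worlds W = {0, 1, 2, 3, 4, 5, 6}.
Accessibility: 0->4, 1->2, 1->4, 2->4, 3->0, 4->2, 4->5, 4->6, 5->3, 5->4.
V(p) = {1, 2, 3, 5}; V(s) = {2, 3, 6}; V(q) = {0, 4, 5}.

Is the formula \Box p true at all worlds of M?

Let φ = \Box p. Evaluate φ at each world:
  0 (successors {4}): φ is false.
  1 (successors {2, 4}): φ is false.
  2 (successors {4}): φ is false.
  3 (successors {0}): φ is false.
  4 (successors {2, 5, 6}): φ is false.
  5 (successors {3, 4}): φ is false.
  6 (successors ∅): φ is true.
Detail at 0 (counterexample):
  At 0: \Box p requires p at every successor {4}.
    p fails at 4, so \Box p is false at 0.

No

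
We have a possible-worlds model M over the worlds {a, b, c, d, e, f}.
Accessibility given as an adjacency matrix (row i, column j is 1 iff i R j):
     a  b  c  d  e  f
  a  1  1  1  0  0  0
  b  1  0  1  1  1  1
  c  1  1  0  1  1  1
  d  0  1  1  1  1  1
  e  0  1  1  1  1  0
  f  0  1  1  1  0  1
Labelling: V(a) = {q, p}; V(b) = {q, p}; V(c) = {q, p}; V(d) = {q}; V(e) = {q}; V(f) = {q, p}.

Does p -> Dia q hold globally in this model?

Recall that Dia ψ holds at a world iff ψ holds at some accessible world.
Let φ = p -> Dia q. Evaluate φ at each world:
  a (successors {a, b, c}): φ is true.
  b (successors {a, c, d, e, f}): φ is true.
  c (successors {a, b, d, e, f}): φ is true.
  d (successors {b, c, d, e, f}): φ is true.
  e (successors {b, c, d, e}): φ is true.
  f (successors {b, c, d, f}): φ is true.
For instance, at a:
  At a: p is true, Dia q is true, so p -> Dia q is true.
    At a: Dia q requires q at some successor in {a, b, c}.
      q holds at a, so Dia q is true at a.

Yes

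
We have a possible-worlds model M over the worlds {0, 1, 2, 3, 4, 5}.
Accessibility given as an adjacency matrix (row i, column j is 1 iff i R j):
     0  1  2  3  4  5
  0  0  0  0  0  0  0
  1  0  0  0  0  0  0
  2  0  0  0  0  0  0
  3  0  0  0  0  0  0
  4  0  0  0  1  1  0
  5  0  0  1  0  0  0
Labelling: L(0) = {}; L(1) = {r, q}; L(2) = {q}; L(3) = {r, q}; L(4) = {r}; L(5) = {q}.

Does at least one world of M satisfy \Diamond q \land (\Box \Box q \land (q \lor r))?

Let φ = \Diamond q \land (\Box \Box q \land (q \lor r)). Evaluate φ at each world:
  0 (successors ∅): φ is false.
  1 (successors ∅): φ is false.
  2 (successors ∅): φ is false.
  3 (successors ∅): φ is false.
  4 (successors {3, 4}): φ is false.
  5 (successors {2}): φ is true.
Detail at 5 (witness):
  At 5: \Diamond q is true, \Box \Box q \land (q \lor r) is true, so \Diamond q \land (\Box \Box q \land (q \lor r)) is true.
    At 5: \Diamond q requires q at some successor in {2}.
      q holds at 2, so \Diamond q is true at 5.
    At 5: \Box \Box q is true, q \lor r is true, so \Box \Box q \land (q \lor r) is true.
      At 5: \Box \Box q requires \Box q at every successor {2}.
        At 2: \Box q is true.
      So \Box \Box q is true at 5.

Yes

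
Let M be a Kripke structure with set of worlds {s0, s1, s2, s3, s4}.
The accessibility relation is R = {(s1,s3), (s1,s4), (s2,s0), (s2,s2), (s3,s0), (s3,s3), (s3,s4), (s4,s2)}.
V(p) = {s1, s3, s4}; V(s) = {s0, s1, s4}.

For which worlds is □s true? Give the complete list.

Let φ = □s. Evaluate φ at each world:
  s0 (successors ∅): φ is true.
  s1 (successors {s3, s4}): φ is false.
  s2 (successors {s0, s2}): φ is false.
  s3 (successors {s0, s3, s4}): φ is false.
  s4 (successors {s2}): φ is false.
For instance, at s4:
  At s4: □s requires s at every successor {s2}.
    s fails at s2, so □s is false at s4.
Satisfying worlds: {s0}

s0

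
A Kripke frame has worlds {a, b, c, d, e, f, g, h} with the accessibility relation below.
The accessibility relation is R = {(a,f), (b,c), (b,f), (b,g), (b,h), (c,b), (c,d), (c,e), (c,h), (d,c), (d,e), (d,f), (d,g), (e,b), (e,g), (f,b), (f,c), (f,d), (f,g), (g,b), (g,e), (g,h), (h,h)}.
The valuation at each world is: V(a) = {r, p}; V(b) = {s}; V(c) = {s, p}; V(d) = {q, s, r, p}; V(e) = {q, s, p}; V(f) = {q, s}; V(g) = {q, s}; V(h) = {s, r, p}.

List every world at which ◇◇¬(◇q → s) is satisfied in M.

Let φ = ◇◇¬(◇q → s). Evaluate φ at each world:
  a (successors {f}): φ is false.
  b (successors {c, f, g, h}): φ is false.
  c (successors {b, d, e, h}): φ is false.
  d (successors {c, e, f, g}): φ is false.
  e (successors {b, g}): φ is false.
  f (successors {b, c, d, g}): φ is false.
  g (successors {b, e, h}): φ is false.
  h (successors {h}): φ is false.
For instance, at b:
  At b: ◇◇¬(◇q → s) requires ◇¬(◇q → s) at some successor in {c, f, g, h}.
    At c: ◇¬(◇q → s) is false.
    At f: ◇¬(◇q → s) is false.
    At g: ◇¬(◇q → s) is false.
    At h: ◇¬(◇q → s) is false.
  So ◇◇¬(◇q → s) is false at b.
Satisfying worlds: none.

none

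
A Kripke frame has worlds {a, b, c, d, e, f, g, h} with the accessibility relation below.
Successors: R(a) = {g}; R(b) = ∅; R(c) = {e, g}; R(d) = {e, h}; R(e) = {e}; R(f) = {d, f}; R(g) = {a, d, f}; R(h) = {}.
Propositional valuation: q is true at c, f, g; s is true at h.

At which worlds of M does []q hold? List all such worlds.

a, b, h

Let φ = []q. Evaluate φ at each world:
  a (successors {g}): φ is true.
  b (successors ∅): φ is true.
  c (successors {e, g}): φ is false.
  d (successors {e, h}): φ is false.
  e (successors {e}): φ is false.
  f (successors {d, f}): φ is false.
  g (successors {a, d, f}): φ is false.
  h (successors ∅): φ is true.
For instance, at g:
  At g: []q requires q at every successor {a, d, f}.
    q fails at a, so []q is false at g.
Satisfying worlds: {a, b, h}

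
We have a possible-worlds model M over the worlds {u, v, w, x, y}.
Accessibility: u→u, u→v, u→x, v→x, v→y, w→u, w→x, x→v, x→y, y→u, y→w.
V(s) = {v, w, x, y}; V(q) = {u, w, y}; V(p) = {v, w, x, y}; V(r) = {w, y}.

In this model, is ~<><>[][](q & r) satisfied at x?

Yes

Recall that []ψ holds at a world iff ψ holds at every accessible world, and <>ψ holds iff ψ holds at some accessible world.
At x: <><>[][](q & r) is false, so ~<><>[][](q & r) is true.
  At x: <><>[][](q & r) requires <>[][](q & r) at some successor in {v, y}.
    At v: <>[][](q & r) is false.
    At y: <>[][](q & r) is false.
  So <><>[][](q & r) is false at x.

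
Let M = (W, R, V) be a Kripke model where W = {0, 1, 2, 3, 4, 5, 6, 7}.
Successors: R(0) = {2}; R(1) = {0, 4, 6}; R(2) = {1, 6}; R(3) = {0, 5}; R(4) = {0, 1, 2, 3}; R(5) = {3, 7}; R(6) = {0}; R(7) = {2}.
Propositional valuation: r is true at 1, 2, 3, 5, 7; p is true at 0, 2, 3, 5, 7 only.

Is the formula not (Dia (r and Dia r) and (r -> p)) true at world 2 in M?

At 2: Dia (r and Dia r) and (r -> p) is false, so not (Dia (r and Dia r) and (r -> p)) is true.
  At 2: Dia (r and Dia r) is false, r -> p is true, so Dia (r and Dia r) and (r -> p) is false.
    At 2: Dia (r and Dia r) requires r and Dia r at some successor in {1, 6}.
      At 1: r and Dia r is false.
      At 6: r and Dia r is false.
    So Dia (r and Dia r) is false at 2.

Yes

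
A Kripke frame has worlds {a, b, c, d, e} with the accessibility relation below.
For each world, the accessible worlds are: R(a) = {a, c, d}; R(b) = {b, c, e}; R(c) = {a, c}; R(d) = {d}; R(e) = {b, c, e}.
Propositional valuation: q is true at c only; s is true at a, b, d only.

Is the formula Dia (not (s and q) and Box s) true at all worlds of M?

Let φ = Dia (not (s and q) and Box s). Evaluate φ at each world:
  a (successors {a, c, d}): φ is true.
  b (successors {b, c, e}): φ is false.
  c (successors {a, c}): φ is false.
  d (successors {d}): φ is true.
  e (successors {b, c, e}): φ is false.
Detail at b (counterexample):
  At b: Dia (not (s and q) and Box s) requires not (s and q) and Box s at some successor in {b, c, e}.
    At b: not (s and q) and Box s is false.
    At c: not (s and q) and Box s is false.
    At e: not (s and q) and Box s is false.
  So Dia (not (s and q) and Box s) is false at b.

No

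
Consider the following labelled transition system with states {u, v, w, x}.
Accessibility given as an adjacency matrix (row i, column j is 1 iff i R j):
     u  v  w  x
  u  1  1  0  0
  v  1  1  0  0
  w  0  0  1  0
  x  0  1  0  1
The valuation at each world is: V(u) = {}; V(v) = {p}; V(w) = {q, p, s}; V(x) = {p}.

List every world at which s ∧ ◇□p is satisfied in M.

w

Recall that □ψ holds at a world iff ψ holds at every accessible world, and ◇ψ holds iff ψ holds at some accessible world.
Let φ = s ∧ ◇□p. Evaluate φ at each world:
  u (successors {u, v}): φ is false.
  v (successors {u, v}): φ is false.
  w (successors {w}): φ is true.
  x (successors {v, x}): φ is false.
For instance, at v:
  At v: s is false, ◇□p is false, so s ∧ ◇□p is false.
    At v: ◇□p requires □p at some successor in {u, v}.
      At u: □p is false.
      At v: □p is false.
    So ◇□p is false at v.
Satisfying worlds: {w}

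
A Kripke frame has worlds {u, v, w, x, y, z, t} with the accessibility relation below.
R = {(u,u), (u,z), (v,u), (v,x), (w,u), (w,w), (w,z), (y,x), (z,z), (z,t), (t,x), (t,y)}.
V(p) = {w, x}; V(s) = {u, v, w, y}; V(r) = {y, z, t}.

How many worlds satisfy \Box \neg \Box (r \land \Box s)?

Recall that \Box ψ holds at a world iff ψ holds at every accessible world, and \Diamond ψ holds iff ψ holds at some accessible world.
Let φ = \Box \neg \Box (r \land \Box s). Evaluate φ at each world:
  u (successors {u, z}): φ is true.
  v (successors {u, x}): φ is false.
  w (successors {u, w, z}): φ is true.
  x (successors ∅): φ is true.
  y (successors {x}): φ is false.
  z (successors {z, t}): φ is true.
  t (successors {x, y}): φ is false.
For instance, at z:
  At z: \Box \neg \Box (r \land \Box s) requires \neg \Box (r \land \Box s) at every successor {z, t}.
      At z: \Box (r \land \Box s) is false, so \neg \Box (r \land \Box s) is true.
      At t: \Box (r \land \Box s) is false, so \neg \Box (r \land \Box s) is true.
  So \Box \neg \Box (r \land \Box s) is true at z.
Satisfying worlds: {u, w, x, z}

4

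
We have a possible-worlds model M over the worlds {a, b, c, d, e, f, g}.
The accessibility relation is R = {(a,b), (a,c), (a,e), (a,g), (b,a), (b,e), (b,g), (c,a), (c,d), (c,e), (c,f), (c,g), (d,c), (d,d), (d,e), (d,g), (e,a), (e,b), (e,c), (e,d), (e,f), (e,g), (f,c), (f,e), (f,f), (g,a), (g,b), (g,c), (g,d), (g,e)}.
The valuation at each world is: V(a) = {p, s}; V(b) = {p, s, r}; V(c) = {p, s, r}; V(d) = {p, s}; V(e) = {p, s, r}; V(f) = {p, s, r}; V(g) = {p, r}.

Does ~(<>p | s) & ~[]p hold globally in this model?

No

Recall that []ψ holds at a world iff ψ holds at every accessible world, and <>ψ holds iff ψ holds at some accessible world.
Let φ = ~(<>p | s) & ~[]p. Evaluate φ at each world:
  a (successors {b, c, e, g}): φ is false.
  b (successors {a, e, g}): φ is false.
  c (successors {a, d, e, f, g}): φ is false.
  d (successors {c, d, e, g}): φ is false.
  e (successors {a, b, c, d, f, g}): φ is false.
  f (successors {c, e, f}): φ is false.
  g (successors {a, b, c, d, e}): φ is false.
Detail at a (counterexample):
  At a: ~(<>p | s) is false, ~[]p is false, so ~(<>p | s) & ~[]p is false.
    At a: <>p | s is true, so ~(<>p | s) is false.
      At a: <>p is true, s is true, so <>p | s is true.
    At a: []p is true, so ~[]p is false.
      At a: []p requires p at every successor {b, c, e, g}.
        At b: p is true.
        At c: p is true.
        At e: p is true.
        At g: p is true.
      So []p is true at a.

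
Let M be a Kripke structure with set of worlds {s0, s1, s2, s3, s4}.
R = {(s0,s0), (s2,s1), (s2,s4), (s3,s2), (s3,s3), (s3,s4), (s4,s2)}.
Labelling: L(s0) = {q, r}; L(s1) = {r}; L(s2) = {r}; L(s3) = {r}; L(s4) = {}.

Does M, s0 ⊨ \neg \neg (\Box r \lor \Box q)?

At s0: \neg (\Box r \lor \Box q) is false, so \neg \neg (\Box r \lor \Box q) is true.
  At s0: \Box r \lor \Box q is true, so \neg (\Box r \lor \Box q) is false.
    At s0: \Box r is true, \Box q is true, so \Box r \lor \Box q is true.
      At s0: \Box r requires r at every successor {s0}.
        At s0: r is true.
      So \Box r is true at s0.
      At s0: \Box q requires q at every successor {s0}.
        At s0: q is true.
      So \Box q is true at s0.

Yes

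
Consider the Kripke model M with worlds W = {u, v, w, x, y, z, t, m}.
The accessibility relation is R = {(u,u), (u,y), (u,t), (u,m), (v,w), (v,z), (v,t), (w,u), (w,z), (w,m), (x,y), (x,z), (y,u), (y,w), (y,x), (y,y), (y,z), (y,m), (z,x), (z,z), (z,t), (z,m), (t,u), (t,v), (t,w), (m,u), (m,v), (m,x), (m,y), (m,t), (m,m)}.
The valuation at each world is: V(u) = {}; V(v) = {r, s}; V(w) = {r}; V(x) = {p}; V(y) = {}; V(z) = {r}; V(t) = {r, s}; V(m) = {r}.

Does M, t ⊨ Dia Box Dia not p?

Yes

At t: Dia Box Dia not p requires Box Dia not p at some successor in {u, v, w}.
  Box Dia not p holds at u, so Dia Box Dia not p is true at t.
    At u: Box Dia not p requires Dia not p at every successor {u, y, t, m}.
      At u: Dia not p is true.
      At y: Dia not p is true.
      At t: Dia not p is true.
      At m: Dia not p is true.
    So Box Dia not p is true at u.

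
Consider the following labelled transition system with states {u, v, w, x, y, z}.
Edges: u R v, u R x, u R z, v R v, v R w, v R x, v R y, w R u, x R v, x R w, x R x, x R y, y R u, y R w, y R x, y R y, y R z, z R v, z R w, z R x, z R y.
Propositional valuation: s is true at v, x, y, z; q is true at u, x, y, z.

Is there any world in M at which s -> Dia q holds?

Yes

Let φ = s -> Dia q. Evaluate φ at each world:
  u (successors {v, x, z}): φ is true.
  v (successors {v, w, x, y}): φ is true.
  w (successors {u}): φ is true.
  x (successors {v, w, x, y}): φ is true.
  y (successors {u, w, x, y, z}): φ is true.
  z (successors {v, w, x, y}): φ is true.
Detail at u (witness):
  At u: s is false, Dia q is true, so s -> Dia q is true.
    At u: Dia q requires q at some successor in {v, x, z}.
      q holds at x, so Dia q is true at u.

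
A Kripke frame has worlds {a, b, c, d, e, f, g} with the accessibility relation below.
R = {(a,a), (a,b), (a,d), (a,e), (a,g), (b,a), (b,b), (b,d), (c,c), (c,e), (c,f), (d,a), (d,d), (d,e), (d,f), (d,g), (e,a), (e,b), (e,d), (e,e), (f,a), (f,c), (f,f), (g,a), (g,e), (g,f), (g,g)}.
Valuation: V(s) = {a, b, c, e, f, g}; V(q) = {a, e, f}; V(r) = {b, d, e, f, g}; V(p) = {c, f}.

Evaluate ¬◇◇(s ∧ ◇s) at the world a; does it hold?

No

At a: ◇◇(s ∧ ◇s) is true, so ¬◇◇(s ∧ ◇s) is false.
  At a: ◇◇(s ∧ ◇s) requires ◇(s ∧ ◇s) at some successor in {a, b, d, e, g}.
    ◇(s ∧ ◇s) holds at a, so ◇◇(s ∧ ◇s) is true at a.
      At a: ◇(s ∧ ◇s) requires s ∧ ◇s at some successor in {a, b, d, e, g}.
        s ∧ ◇s holds at a, so ◇(s ∧ ◇s) is true at a.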